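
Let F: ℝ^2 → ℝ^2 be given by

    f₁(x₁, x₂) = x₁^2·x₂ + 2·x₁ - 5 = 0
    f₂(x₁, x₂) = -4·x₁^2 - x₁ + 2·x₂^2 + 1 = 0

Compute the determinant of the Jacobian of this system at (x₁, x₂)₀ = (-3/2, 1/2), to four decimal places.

-23.7500

J = [[2·x₁·x₂ + 2, x₁^2], [-8·x₁ - 1, 4·x₂]].
At the point, J = [[0.5000, 2.2500], [11.0000, 2.0000]].
det J = -23.7500.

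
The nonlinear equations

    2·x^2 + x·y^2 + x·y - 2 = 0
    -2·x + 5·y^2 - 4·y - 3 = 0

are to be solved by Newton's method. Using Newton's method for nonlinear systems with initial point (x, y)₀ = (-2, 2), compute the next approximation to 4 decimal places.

(-1.3462, 1.2692)

At (-2, 2): F = (-6.0000, 13.0000).
Jacobian J = [[4·x + y^2 + y, 2·x·y + x], [-2, 10·y - 4]].
At the point, J = [[-2.0000, -10.0000], [-2.0000, 16.0000]] (det J = -52.0000).
Solving J·Δ = −F gives Δ = (0.6538, -0.7308).
Then the next iterate is (x, y)₁ = (-1.3462, 1.2692).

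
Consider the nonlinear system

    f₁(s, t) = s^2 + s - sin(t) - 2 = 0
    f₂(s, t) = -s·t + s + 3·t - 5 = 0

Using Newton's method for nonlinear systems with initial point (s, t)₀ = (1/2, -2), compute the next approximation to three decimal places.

At (1/2, -2): F = (-0.34070, -9.500).
Jacobian J = [[2·s + 1, -cos(t)], [-t + 1, -s + 3]].
At the point, J = [[2.000, 0.41615], [3.000, 2.500]] (det J = 3.75156).
Solving J·Δ = −F gives Δ = (-0.827, 4.792).
Then the next iterate is (s, t)₁ = (-0.327, 2.792).

(-0.327, 2.792)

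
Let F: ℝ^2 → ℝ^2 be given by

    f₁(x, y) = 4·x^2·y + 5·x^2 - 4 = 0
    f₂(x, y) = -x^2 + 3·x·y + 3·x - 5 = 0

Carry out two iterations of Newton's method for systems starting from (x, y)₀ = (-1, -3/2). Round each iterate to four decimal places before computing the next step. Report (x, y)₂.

(-1.1109, -4.0280)

At (-1, -3/2): F = (-5.0000, -4.5000).
Jacobian J = [[8·x·y + 10·x, 4·x^2], [-2·x + 3·y + 3, 3·x]].
At the point, J = [[2.0000, 4.0000], [0.5000, -3.0000]] (det J = -8.0000).
Solving J·Δ = −F gives Δ = (4.1250, -0.8125).
Then the next iterate is (x, y)₁ = (3.1250, -2.3125).
Round to (3.1250, -2.3125) and repeat: F = (-45.503906, -27.070312), J = [[-26.5625, 39.0625], [-10.1875, 9.3750]].
Δ = (-4.2359, -1.7155), so (x, y)₂ = (-1.1109, -4.0280).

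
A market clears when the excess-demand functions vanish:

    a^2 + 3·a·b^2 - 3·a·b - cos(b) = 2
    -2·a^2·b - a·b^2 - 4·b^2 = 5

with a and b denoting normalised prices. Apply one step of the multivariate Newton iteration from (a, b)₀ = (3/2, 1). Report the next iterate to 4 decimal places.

(10.7892, -4.1629)

At (3/2, 1): F = (-0.290302, -15.0000).
Jacobian J = [[2·a + 3·b^2 - 3·b, 6·a·b - 3·a + sin(b)], [-4·a·b - b^2, -2·a^2 - 2·a·b - 8·b]].
At the point, J = [[3.0000, 5.341471], [-7.0000, -15.5000]] (det J = -9.109703).
Solving J·Δ = −F gives Δ = (9.2892, -5.1629).
Then the next iterate is (a, b)₁ = (10.7892, -4.1629).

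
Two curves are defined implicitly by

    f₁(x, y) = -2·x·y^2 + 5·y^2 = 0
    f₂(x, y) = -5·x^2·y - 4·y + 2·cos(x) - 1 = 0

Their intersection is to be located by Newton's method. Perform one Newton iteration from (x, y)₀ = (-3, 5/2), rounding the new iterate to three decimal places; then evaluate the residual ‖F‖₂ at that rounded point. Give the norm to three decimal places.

42.138

At (-3, 5/2): F = (68.750, -125.47998).
Jacobian J = [[-2·y^2, -4·x·y + 10·y], [-10·x·y - 2·sin(x), -5·x^2 - 4]].
At the point, J = [[-12.500, 55.000], [75.28224, -49.000]] (det J = -3528.02320).
Solving J·Δ = −F gives Δ = (1.001, -1.022).
Then the next iterate is (x, y)₁ = (-1.999, 1.478).
Re-evaluating at (-1.999, 1.478): F = (19.65599, -37.27292), so ‖F‖₂ = 42.138.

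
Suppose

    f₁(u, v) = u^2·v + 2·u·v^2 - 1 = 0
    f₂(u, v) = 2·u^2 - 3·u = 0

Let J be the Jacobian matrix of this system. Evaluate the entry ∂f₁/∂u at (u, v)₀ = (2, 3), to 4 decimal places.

30.0000

∂f₁/∂u = 2·u·v + 2·v^2.
At (2, 3) this is 30.0000.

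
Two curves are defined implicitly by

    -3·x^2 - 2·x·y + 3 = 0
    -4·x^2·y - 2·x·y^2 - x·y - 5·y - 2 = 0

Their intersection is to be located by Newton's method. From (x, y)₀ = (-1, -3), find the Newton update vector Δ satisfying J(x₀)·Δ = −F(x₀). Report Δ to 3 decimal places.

(0.247, 1.519)

At (-1, -3): F = (-6.000, 40.000).
Jacobian J = [[-6·x - 2·y, -2·x], [-8·x·y - 2·y^2 - y, -4·x^2 - 4·x·y - x - 5]].
At the point, J = [[12.000, 2.000], [-39.000, -20.000]] (det J = -162.000).
Solving J·Δ = −F gives Δ = (0.247, 1.519).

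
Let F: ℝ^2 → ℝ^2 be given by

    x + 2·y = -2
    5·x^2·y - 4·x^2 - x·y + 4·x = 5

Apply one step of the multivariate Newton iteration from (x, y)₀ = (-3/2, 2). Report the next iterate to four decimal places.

(-2.5363, 0.2682)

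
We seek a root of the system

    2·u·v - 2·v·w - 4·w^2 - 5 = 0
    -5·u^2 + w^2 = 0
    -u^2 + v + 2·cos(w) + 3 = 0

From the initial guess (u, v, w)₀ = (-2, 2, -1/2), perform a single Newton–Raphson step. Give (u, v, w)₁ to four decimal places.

At (-2, 2, -1/2): F = (-12.0000, -19.7500, 2.755165).
Jacobian J = [[2·v, 2·u - 2·w, -2·v - 8·w], [-10·u, 0, 2·w], [-2·u, 1, -2·sin(w)]].
At the point, J = [[4.0000, -3.0000, 0.0000], [20.0000, 0.0000, -1.0000], [4.0000, 1.0000, 0.958851]] (det J = 73.531065).
Solving J·Δ = −F gives Δ = (0.8234, -2.9021, -3.2817).
Then the next iterate is (u, v, w)₁ = (-1.1766, -0.9021, -3.7817).

(-1.1766, -0.9021, -3.7817)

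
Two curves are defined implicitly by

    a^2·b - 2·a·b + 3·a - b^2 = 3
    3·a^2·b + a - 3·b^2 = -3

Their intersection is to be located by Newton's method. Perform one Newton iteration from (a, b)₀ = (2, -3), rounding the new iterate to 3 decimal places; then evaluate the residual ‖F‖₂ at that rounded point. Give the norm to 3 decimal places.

22.081

At (2, -3): F = (-6.000, -58.000).
Jacobian J = [[2·a·b - 2·b + 3, a^2 - 2·a - 2·b], [6·a·b + 1, 3·a^2 - 6·b]].
At the point, J = [[-3.000, 6.000], [-35.000, 30.000]] (det J = 120.000).
Solving J·Δ = −F gives Δ = (-1.400, 0.300).
Then the next iterate is (a, b)₁ = (0.600, -2.700).
Re-evaluating at (0.600, -2.700): F = (-6.222, -21.186), so ‖F‖₂ = 22.081.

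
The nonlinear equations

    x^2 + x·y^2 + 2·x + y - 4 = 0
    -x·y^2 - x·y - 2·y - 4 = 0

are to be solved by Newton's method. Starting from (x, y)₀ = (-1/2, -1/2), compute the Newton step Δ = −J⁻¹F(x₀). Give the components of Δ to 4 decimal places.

(5.3696, -0.8913)

At (-1/2, -1/2): F = (-5.3750, -3.1250).
Jacobian J = [[2·x + y^2 + 2, 2·x·y + 1], [-y^2 - y, -2·x·y - x - 2]].
At the point, J = [[1.2500, 1.5000], [0.2500, -2.0000]] (det J = -2.8750).
Solving J·Δ = −F gives Δ = (5.3696, -0.8913).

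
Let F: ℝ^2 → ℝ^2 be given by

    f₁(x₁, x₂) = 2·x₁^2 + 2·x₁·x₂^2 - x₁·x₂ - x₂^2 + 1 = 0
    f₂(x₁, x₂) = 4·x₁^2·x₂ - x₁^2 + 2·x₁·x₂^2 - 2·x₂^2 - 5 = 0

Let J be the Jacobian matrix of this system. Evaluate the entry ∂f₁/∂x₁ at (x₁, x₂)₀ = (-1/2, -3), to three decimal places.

19.000

∂f₁/∂x₁ = 4·x₁ + 2·x₂^2 - x₂.
At (-1/2, -3) this is 19.000.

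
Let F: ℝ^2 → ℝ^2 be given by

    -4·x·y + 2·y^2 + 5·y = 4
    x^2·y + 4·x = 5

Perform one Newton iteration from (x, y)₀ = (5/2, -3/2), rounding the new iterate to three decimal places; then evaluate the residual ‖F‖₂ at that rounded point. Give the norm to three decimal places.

18.649

At (5/2, -3/2): F = (8.000, -4.375).
Jacobian J = [[-4·y, -4·x + 4·y + 5], [2·x·y + 4, x^2]].
At the point, J = [[6.000, -11.000], [-3.500, 6.250]] (det J = -1.000).
Solving J·Δ = −F gives Δ = (1.875, 1.750).
Then the next iterate is (x, y)₁ = (4.375, 0.250).
Re-evaluating at (4.375, 0.250): F = (-7.000, 17.28516), so ‖F‖₂ = 18.649.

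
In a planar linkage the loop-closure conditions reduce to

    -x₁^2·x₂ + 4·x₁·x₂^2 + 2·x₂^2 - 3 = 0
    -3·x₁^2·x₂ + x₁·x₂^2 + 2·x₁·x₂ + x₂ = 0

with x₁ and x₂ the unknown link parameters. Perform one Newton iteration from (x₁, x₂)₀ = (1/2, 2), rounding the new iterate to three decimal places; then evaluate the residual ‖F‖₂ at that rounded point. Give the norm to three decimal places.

At (1/2, 2): F = (12.500, 4.500).
Jacobian J = [[-2·x₁·x₂ + 4·x₂^2, -x₁^2 + 8·x₁·x₂ + 4·x₂], [-6·x₁·x₂ + x₂^2 + 2·x₂, -3·x₁^2 + 2·x₁·x₂ + 2·x₁ + 1]].
At the point, J = [[14.000, 15.750], [2.000, 3.250]] (det J = 14.000).
Solving J·Δ = −F gives Δ = (2.161, -2.714).
Then the next iterate is (x₁, x₂)₁ = (2.661, -0.714).
Re-evaluating at (2.661, -0.714): F = (8.50164, 12.00999), so ‖F‖₂ = 14.715.

14.715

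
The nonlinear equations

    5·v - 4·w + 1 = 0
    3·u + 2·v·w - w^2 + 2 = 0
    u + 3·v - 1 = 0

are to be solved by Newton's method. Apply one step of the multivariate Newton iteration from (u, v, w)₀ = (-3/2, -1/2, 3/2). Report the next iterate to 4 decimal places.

(-1.1136, 0.7045, 1.1307)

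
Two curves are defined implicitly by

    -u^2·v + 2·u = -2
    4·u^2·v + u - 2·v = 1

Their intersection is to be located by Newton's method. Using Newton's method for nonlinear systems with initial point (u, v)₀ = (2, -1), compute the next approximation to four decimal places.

(-1.6667, -4.0000)

At (2, -1): F = (10.0000, -13.0000).
Jacobian J = [[-2·u·v + 2, -u^2], [8·u·v + 1, 4·u^2 - 2]].
At the point, J = [[6.0000, -4.0000], [-15.0000, 14.0000]] (det J = 24.0000).
Solving J·Δ = −F gives Δ = (-3.6667, -3.0000).
Then the next iterate is (u, v)₁ = (-1.6667, -4.0000).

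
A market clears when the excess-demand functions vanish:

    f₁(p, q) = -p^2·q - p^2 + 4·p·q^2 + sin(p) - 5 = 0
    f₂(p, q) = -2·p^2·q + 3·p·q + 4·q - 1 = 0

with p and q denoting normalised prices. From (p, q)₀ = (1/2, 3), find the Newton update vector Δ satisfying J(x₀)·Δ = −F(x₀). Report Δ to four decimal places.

At (1/2, 3): F = (12.479426, 14.0000).
Jacobian J = [[-2·p·q - 2·p + 4·q^2 + cos(p), -p^2 + 8·p·q], [-4·p·q + 3·q, -2·p^2 + 3·p + 4]].
At the point, J = [[32.877583, 11.7500], [3.0000, 5.0000]] (det J = 129.137913).
Solving J·Δ = −F gives Δ = (0.7906, -3.2744).

(0.7906, -3.2744)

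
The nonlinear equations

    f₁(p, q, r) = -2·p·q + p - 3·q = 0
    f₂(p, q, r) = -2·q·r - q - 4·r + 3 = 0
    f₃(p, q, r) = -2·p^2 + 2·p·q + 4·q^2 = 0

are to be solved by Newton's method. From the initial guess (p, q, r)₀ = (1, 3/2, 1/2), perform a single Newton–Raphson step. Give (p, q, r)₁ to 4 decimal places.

At (1, 3/2, 1/2): F = (-6.5000, -2.0000, 10.0000).
Jacobian J = [[-2·q + 1, -2·p - 3, 0], [0, -2·r - 1, -2·q - 4], [-4·p + 2·q, 2·p + 8·q, 0]].
At the point, J = [[-2.0000, -5.0000, 0.0000], [0.0000, -2.0000, -7.0000], [-1.0000, 14.0000, 0.0000]] (det J = -231.0000).
Solving J·Δ = −F gives Δ = (-1.2424, -0.8030, -0.0563).
Then the next iterate is (p, q, r)₁ = (-0.2424, 0.6970, 0.4437).

(-0.2424, 0.6970, 0.4437)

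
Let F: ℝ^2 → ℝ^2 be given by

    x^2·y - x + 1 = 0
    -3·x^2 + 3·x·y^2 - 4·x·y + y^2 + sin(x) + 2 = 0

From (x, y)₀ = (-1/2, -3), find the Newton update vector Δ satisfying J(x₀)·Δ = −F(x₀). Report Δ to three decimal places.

At (-1/2, -3): F = (0.750, -9.72943).
Jacobian J = [[2·x·y - 1, x^2], [-6·x + 3·y^2 - 4·y + cos(x), 6·x·y - 4·x + 2·y]].
At the point, J = [[2.000, 0.250], [42.87758, 5.000]] (det J = -0.71940).
Solving J·Δ = −F gives Δ = (8.594, -71.751).

(8.594, -71.751)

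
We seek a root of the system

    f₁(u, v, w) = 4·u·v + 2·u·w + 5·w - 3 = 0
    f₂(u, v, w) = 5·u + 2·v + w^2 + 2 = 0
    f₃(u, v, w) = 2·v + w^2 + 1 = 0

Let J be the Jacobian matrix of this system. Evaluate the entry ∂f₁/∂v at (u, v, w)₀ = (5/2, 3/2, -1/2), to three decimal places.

∂f₁/∂v = 4·u.
At (5/2, 3/2, -1/2) this is 10.000.

10.000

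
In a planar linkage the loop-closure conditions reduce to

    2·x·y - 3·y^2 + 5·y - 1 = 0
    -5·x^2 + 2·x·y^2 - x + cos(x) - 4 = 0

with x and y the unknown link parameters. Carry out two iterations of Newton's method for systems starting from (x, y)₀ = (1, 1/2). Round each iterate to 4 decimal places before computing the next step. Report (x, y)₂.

At (1, 1/2): F = (1.7500, -8.959698).
Jacobian J = [[2·y, 2·x - 6·y + 5], [-10·x + 2·y^2 - sin(x) - 1, 4·x·y]].
At the point, J = [[1.0000, 4.0000], [-11.341471, 2.0000]] (det J = 47.365884).
Solving J·Δ = −F gives Δ = (-0.8305, -0.2299).
Then the next iterate is (x, y)₁ = (0.1695, 0.2701).
Round to (0.1695, 0.2701) and repeat: F = (0.223202, -3.302751), J = [[0.5402, 3.7184], [-2.717782, 0.183128]].
Δ = (-1.2075, 0.1154), so (x, y)₂ = (-1.0380, 0.3855).

(-1.0380, 0.3855)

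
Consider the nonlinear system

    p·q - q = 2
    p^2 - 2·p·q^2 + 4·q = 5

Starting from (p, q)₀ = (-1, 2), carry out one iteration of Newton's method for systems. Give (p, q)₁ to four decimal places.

(11.0000, 11.0000)

At (-1, 2): F = (-6.0000, 12.0000).
Jacobian J = [[q, p - 1], [2·p - 2·q^2, -4·p·q + 4]].
At the point, J = [[2.0000, -2.0000], [-10.0000, 12.0000]] (det J = 4.0000).
Solving J·Δ = −F gives Δ = (12.0000, 9.0000).
Then the next iterate is (p, q)₁ = (11.0000, 11.0000).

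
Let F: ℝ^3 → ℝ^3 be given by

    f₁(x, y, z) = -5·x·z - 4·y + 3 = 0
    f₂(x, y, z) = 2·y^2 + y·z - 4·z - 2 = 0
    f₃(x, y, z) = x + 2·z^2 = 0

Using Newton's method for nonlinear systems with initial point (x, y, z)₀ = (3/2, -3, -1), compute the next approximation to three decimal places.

At (3/2, -3, -1): F = (22.500, 23.000, 3.500).
Jacobian J = [[-5·z, -4, -5·x], [0, 4·y + z, y - 4], [1, 0, 4·z]].
At the point, J = [[5.000, -4.000, -7.500], [0.000, -13.000, -7.000], [1.000, 0.000, -4.000]] (det J = 190.500).
Solving J·Δ = −F gives Δ = (-2.933, 1.693, 0.142).
Then the next iterate is (x, y, z)₁ = (-1.433, -1.307, -0.858).

(-1.433, -1.307, -0.858)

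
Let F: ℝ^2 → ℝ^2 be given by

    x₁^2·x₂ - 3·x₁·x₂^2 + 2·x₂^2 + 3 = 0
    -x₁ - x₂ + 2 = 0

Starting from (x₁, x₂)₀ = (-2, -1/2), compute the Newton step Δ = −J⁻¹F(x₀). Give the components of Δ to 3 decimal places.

(2.857, 1.643)

At (-2, -1/2): F = (3.000, 4.500).
Jacobian J = [[2·x₁·x₂ - 3·x₂^2, x₁^2 - 6·x₁·x₂ + 4·x₂], [-1, -1]].
At the point, J = [[1.250, -4.000], [-1.000, -1.000]] (det J = -5.250).
Solving J·Δ = −F gives Δ = (2.857, 1.643).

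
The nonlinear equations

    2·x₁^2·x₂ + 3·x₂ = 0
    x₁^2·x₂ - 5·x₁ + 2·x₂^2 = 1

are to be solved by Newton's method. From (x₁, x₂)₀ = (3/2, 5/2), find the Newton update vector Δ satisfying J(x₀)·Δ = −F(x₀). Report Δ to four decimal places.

(-0.9545, -0.5909)

At (3/2, 5/2): F = (18.7500, 9.6250).
Jacobian J = [[4·x₁·x₂, 2·x₁^2 + 3], [2·x₁·x₂ - 5, x₁^2 + 4·x₂]].
At the point, J = [[15.0000, 7.5000], [2.5000, 12.2500]] (det J = 165.0000).
Solving J·Δ = −F gives Δ = (-0.9545, -0.5909).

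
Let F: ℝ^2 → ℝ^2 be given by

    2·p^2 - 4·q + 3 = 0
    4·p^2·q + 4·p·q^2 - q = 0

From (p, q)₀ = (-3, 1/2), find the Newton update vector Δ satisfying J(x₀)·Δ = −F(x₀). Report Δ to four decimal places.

At (-3, 1/2): F = (19.0000, 14.5000).
Jacobian J = [[4·p, -4], [8·p·q + 4·q^2, 4·p^2 + 8·p·q - 1]].
At the point, J = [[-12.0000, -4.0000], [-11.0000, 23.0000]] (det J = -320.0000).
Solving J·Δ = −F gives Δ = (1.5469, 0.1094).

(1.5469, 0.1094)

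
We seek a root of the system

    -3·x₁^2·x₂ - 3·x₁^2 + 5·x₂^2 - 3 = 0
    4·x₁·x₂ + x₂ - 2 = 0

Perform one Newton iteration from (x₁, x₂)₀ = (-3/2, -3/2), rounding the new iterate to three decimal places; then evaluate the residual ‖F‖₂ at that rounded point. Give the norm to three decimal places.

At (-3/2, -3/2): F = (11.625, 5.500).
Jacobian J = [[-6·x₁·x₂ - 6·x₁, -3·x₁^2 + 10·x₂], [4·x₂, 4·x₁ + 1]].
At the point, J = [[-4.500, -21.750], [-6.000, -5.000]] (det J = -108.000).
Solving J·Δ = −F gives Δ = (0.569, 0.417).
Then the next iterate is (x₁, x₂)₁ = (-0.931, -1.083).
Re-evaluating at (-0.931, -1.083): F = (3.08027, 0.95009), so ‖F‖₂ = 3.223.

3.223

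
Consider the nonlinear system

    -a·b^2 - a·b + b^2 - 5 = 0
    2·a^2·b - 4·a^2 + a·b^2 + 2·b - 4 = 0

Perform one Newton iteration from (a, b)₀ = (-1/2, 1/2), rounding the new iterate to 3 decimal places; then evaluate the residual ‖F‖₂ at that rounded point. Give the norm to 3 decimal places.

At (-1/2, 1/2): F = (-4.375, -3.875).
Jacobian J = [[-b^2 - b, -2·a·b - a + 2·b], [4·a·b - 8·a + b^2, 2·a^2 + 2·a·b + 2]].
At the point, J = [[-0.750, 2.000], [3.250, 2.000]] (det J = -8.000).
Solving J·Δ = −F gives Δ = (-0.125, 2.141).
Then the next iterate is (a, b)₁ = (-0.625, 2.641).
Re-evaluating at (-0.625, 2.641): F = (7.98481, -2.57652), so ‖F‖₂ = 8.390.

8.390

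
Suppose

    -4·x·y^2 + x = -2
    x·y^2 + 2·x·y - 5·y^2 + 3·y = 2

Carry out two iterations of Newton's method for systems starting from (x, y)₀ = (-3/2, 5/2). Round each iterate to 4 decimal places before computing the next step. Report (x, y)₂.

At (-3/2, 5/2): F = (38.0000, -42.6250).
Jacobian J = [[-4·y^2 + 1, -8·x·y], [y^2 + 2·y, 2·x·y + 2·x - 10·y + 3]].
At the point, J = [[-24.0000, 30.0000], [11.2500, -32.5000]] (det J = 442.5000).
Solving J·Δ = −F gives Δ = (-0.0989, -1.3458).
Then the next iterate is (x, y)₁ = (-1.5989, 1.1542).
Round to (-1.5989, 1.1542) and repeat: F = (8.921175, -11.019208), J = [[-4.328711, 14.763603], [3.640578, -15.430701]].
Δ = (-1.9179, -1.1666), so (x, y)₂ = (-3.5168, -0.0124).

(-3.5168, -0.0124)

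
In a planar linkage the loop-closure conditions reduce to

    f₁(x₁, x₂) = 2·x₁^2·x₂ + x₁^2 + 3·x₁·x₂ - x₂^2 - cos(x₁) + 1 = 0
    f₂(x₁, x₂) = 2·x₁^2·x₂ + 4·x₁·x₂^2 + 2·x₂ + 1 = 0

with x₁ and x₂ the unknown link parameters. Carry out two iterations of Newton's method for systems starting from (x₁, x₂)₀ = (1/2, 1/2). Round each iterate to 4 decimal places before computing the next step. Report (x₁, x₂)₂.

(0.8870, -0.4558)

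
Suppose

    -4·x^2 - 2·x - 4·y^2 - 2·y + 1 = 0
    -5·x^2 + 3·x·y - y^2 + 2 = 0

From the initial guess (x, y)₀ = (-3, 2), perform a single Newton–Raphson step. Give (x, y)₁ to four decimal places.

(-1.5276, 1.0773)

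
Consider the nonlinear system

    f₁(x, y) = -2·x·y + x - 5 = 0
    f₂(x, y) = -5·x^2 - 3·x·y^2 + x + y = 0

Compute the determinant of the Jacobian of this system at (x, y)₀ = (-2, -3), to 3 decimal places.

-221.000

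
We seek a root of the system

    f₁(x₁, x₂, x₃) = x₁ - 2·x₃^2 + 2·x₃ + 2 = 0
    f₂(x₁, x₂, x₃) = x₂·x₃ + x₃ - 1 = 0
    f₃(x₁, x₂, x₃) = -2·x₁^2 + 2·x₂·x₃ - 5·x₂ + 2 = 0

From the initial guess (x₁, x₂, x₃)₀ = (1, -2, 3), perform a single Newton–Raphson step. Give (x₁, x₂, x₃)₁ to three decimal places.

At (1, -2, 3): F = (-9.000, -4.000, -2.000).
Jacobian J = [[1, 0, -4·x₃ + 2], [0, x₃, x₂ + 1], [-4·x₁, 2·x₃ - 5, 2·x₂]].
At the point, J = [[1.000, 0.000, -10.000], [0.000, 3.000, -1.000], [-4.000, 1.000, -4.000]] (det J = -131.000).
Solving J·Δ = −F gives Δ = (0.603, 1.053, -0.840).
Then the next iterate is (x₁, x₂, x₃)₁ = (1.603, -0.947, 2.160).

(1.603, -0.947, 2.160)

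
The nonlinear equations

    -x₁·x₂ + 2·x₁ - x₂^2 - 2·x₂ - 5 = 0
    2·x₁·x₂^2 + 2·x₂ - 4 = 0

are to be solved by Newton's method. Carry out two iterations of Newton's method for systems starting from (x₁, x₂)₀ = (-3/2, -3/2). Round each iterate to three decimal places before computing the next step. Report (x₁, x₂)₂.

(1.130, -2.074)

At (-3/2, -3/2): F = (-9.500, -13.750).
Jacobian J = [[-x₂ + 2, -x₁ - 2·x₂ - 2], [2·x₂^2, 4·x₁·x₂ + 2]].
At the point, J = [[3.500, 2.500], [4.500, 11.000]] (det J = 27.250).
Solving J·Δ = −F gives Δ = (2.573, 0.197).
Then the next iterate is (x₁, x₂)₁ = (1.073, -1.303).
Round to (1.073, -1.303) and repeat: F = (-0.54769, -2.96250), J = [[3.303, -0.467], [3.39562, -3.59248]].
Δ = (0.057, -0.771), so (x₁, x₂)₂ = (1.130, -2.074).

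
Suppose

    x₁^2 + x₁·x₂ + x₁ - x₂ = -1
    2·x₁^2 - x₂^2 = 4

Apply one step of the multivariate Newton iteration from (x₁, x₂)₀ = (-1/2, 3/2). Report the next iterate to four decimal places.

At (-1/2, 3/2): F = (-1.5000, -5.7500).
Jacobian J = [[2·x₁ + x₂ + 1, x₁ - 1], [4·x₁, -2·x₂]].
At the point, J = [[1.5000, -1.5000], [-2.0000, -3.0000]] (det J = -7.5000).
Solving J·Δ = −F gives Δ = (-0.5500, -1.5500).
Then the next iterate is (x₁, x₂)₁ = (-1.0500, -0.0500).

(-1.0500, -0.0500)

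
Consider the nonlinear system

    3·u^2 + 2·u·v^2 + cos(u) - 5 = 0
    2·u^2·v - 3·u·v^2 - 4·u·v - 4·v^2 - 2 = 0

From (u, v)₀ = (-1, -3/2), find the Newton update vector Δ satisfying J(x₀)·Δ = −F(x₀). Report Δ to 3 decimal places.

At (-1, -3/2): F = (-5.95970, -13.250).
Jacobian J = [[6·u + 2·v^2 - sin(u), 4·u·v], [4·u·v - 3·v^2 - 4·v, 2·u^2 - 6·u·v - 4·u - 8·v]].
At the point, J = [[-0.65853, 6.000], [5.250, 9.000]] (det J = -37.42676).
Solving J·Δ = −F gives Δ = (0.691, 1.069).

(0.691, 1.069)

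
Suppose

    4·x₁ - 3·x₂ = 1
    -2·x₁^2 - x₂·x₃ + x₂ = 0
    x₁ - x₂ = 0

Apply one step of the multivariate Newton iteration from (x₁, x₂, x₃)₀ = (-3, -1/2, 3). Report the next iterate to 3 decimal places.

(1.000, 1.000, -53.000)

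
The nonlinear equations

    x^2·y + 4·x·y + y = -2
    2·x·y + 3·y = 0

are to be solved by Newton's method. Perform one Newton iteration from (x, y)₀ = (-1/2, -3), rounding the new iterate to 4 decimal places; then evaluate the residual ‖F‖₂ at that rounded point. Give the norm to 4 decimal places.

At (-1/2, -3): F = (4.2500, -6.0000).
Jacobian J = [[2·x·y + 4·y, x^2 + 4·x + 1], [2·y, 2·x + 3]].
At the point, J = [[-9.0000, -0.7500], [-6.0000, 2.0000]] (det J = -22.5000).
Solving J·Δ = −F gives Δ = (0.1778, 3.5333).
Then the next iterate is (x, y)₁ = (-0.3222, 0.5333).
Re-evaluating at (-0.3222, 0.5333): F = (1.901346, 1.256241), so ‖F‖₂ = 2.2789.

2.2789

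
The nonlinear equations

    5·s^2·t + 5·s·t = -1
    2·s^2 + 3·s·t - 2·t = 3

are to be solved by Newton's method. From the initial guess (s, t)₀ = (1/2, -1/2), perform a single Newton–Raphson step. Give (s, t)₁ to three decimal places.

At (1/2, -1/2): F = (-0.875, -2.250).
Jacobian J = [[10·s·t + 5·t, 5·s^2 + 5·s], [4·s + 3·t, 3·s - 2]].
At the point, J = [[-5.000, 3.750], [0.500, -0.500]] (det J = 0.625).
Solving J·Δ = −F gives Δ = (-14.200, -18.700).
Then the next iterate is (s, t)₁ = (-13.700, -19.200).

(-13.700, -19.200)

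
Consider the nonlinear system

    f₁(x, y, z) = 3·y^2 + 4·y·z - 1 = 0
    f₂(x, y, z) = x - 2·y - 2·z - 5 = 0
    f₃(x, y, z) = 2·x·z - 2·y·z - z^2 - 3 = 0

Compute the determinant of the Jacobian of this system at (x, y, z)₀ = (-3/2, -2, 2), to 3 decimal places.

-12.000

J = [[0, 6·y + 4·z, 4·y], [1, -2, -2], [2·z, -2·z, 2·x - 2·y - 2·z]].
At the point, J = [[0.000, -4.000, -8.000], [1.000, -2.000, -2.000], [4.000, -4.000, -3.000]].
det J = -12.000.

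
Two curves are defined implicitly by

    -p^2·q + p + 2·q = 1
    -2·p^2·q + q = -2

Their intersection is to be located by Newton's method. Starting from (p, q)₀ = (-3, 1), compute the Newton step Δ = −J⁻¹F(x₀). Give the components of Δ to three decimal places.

(2.343, 0.771)

At (-3, 1): F = (-11.000, -15.000).
Jacobian J = [[-2·p·q + 1, -p^2 + 2], [-4·p·q, -2·p^2 + 1]].
At the point, J = [[7.000, -7.000], [12.000, -17.000]] (det J = -35.000).
Solving J·Δ = −F gives Δ = (2.343, 0.771).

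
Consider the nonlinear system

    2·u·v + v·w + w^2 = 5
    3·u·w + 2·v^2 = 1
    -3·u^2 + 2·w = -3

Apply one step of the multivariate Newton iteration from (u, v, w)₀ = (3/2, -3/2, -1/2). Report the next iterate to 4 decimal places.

(0.0299, -4.1044, -4.7403)

At (3/2, -3/2, -1/2): F = (-8.5000, 1.2500, -4.7500).
Jacobian J = [[2·v, 2·u + w, v + 2·w], [3·w, 4·v, 3·u], [-6·u, 0, 2]].
At the point, J = [[-3.0000, 2.5000, -2.5000], [-1.5000, -6.0000, 4.5000], [-9.0000, 0.0000, 2.0000]] (det J = 77.2500).
Solving J·Δ = −F gives Δ = (-1.4701, -2.6044, -4.2403).
Then the next iterate is (u, v, w)₁ = (0.0299, -4.1044, -4.7403).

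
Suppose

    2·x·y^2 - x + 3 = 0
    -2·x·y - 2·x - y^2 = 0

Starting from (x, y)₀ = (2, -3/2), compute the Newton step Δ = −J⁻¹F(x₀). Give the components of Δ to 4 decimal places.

At (2, -3/2): F = (10.0000, -0.2500).
Jacobian J = [[2·y^2 - 1, 4·x·y], [-2·y - 2, -2·x - 2·y]].
At the point, J = [[3.5000, -12.0000], [1.0000, -1.0000]] (det J = 8.5000).
Solving J·Δ = −F gives Δ = (1.5294, 1.2794).

(1.5294, 1.2794)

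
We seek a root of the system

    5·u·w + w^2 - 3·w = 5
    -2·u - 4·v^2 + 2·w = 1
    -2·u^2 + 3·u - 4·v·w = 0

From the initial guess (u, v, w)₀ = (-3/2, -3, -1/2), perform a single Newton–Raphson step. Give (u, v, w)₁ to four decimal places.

(0.2544, -1.3673, -0.8379)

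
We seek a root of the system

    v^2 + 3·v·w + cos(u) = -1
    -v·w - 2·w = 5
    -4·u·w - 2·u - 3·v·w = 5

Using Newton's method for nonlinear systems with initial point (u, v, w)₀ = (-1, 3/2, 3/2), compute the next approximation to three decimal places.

At (-1, 3/2, 3/2): F = (10.54030, -10.250, -3.750).
Jacobian J = [[-sin(u), 2·v + 3·w, 3·v], [0, -w, -v - 2], [-4·w - 2, -3·w, -4·u - 3·v]].
At the point, J = [[0.84147, 7.500, 4.500], [0.000, -1.500, -3.500], [-8.000, -4.500, -0.500]] (det J = 143.37794).
Solving J·Δ = −F gives Δ = (-0.587, 0.562, -3.170).
Then the next iterate is (u, v, w)₁ = (-1.587, 2.062, -1.670).

(-1.587, 2.062, -1.670)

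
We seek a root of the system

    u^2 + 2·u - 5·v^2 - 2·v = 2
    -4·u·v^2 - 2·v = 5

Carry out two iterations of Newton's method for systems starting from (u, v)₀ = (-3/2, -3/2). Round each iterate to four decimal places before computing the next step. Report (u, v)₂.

(-3.0657, -0.5201)

At (-3/2, -3/2): F = (-11.0000, 11.5000).
Jacobian J = [[2·u + 2, -10·v - 2], [-4·v^2, -8·u·v - 2]].
At the point, J = [[-1.0000, 13.0000], [-9.0000, -20.0000]] (det J = 137.0000).
Solving J·Δ = −F gives Δ = (-0.5146, 0.8066).
Then the next iterate is (u, v)₁ = (-2.0146, -0.6934).
Round to (-2.0146, -0.6934) and repeat: F = (-2.987805, 0.261307), J = [[-2.0292, 4.9340], [-1.923214, -13.175389]].
Δ = (-1.0511, 0.1733), so (u, v)₂ = (-3.0657, -0.5201).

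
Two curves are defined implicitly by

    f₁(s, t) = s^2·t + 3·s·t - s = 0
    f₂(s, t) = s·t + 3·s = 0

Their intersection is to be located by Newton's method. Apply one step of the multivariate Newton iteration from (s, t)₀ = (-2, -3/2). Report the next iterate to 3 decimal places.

(6.000, 3.000)

At (-2, -3/2): F = (5.000, -3.000).
Jacobian J = [[2·s·t + 3·t - 1, s^2 + 3·s], [t + 3, s]].
At the point, J = [[0.500, -2.000], [1.500, -2.000]] (det J = 2.000).
Solving J·Δ = −F gives Δ = (8.000, 4.500).
Then the next iterate is (s, t)₁ = (6.000, 3.000).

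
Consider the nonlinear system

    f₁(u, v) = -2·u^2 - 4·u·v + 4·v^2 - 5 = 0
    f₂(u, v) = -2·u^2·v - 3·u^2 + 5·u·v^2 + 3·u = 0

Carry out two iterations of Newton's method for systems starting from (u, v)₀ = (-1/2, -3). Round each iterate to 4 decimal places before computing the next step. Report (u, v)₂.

(-0.1731, -1.2800)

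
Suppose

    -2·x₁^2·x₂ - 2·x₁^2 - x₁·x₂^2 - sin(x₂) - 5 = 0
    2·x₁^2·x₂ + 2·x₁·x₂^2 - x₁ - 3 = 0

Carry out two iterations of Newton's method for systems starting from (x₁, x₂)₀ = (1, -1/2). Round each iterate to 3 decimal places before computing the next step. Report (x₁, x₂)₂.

At (1, -1/2): F = (-5.77057, -4.500).
Jacobian J = [[-4·x₁·x₂ - 4·x₁ - x₂^2, -2·x₁^2 - 2·x₁·x₂ - cos(x₂)], [4·x₁·x₂ + 2·x₂^2 - 1, 2·x₁^2 + 4·x₁·x₂]].
At the point, J = [[-2.250, -1.87758], [-2.500, 0.000]] (det J = -4.69396).
Solving J·Δ = −F gives Δ = (-1.800, -0.916).
Then the next iterate is (x₁, x₂)₁ = (-0.800, -1.416).
Round to (-0.800, -1.416) and repeat: F = (-1.87543, -7.22057), J = [[-3.33626, -3.69978], [7.54131, 5.81120]].
Δ = (4.418, -4.491), so (x₁, x₂)₂ = (3.618, -5.907).

(3.618, -5.907)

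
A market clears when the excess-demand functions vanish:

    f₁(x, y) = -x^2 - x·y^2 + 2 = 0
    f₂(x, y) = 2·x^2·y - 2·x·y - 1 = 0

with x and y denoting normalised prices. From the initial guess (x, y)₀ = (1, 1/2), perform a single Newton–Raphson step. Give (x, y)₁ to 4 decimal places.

(2.0000, -1.0000)

At (1, 1/2): F = (0.7500, -1.0000).
Jacobian J = [[-2·x - y^2, -2·x·y], [4·x·y - 2·y, 2·x^2 - 2·x]].
At the point, J = [[-2.2500, -1.0000], [1.0000, 0.0000]] (det J = 1.0000).
Solving J·Δ = −F gives Δ = (1.0000, -1.5000).
Then the next iterate is (x, y)₁ = (2.0000, -1.0000).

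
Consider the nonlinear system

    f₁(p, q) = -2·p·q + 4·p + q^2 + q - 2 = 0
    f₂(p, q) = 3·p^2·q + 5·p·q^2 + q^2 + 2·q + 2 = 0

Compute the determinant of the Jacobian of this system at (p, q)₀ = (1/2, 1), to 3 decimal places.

J = [[-2·q + 4, -2·p + 2·q + 1], [6·p·q + 5·q^2, 3·p^2 + 10·p·q + 2·q + 2]].
At the point, J = [[2.000, 2.000], [8.000, 9.750]].
det J = 3.500.

3.500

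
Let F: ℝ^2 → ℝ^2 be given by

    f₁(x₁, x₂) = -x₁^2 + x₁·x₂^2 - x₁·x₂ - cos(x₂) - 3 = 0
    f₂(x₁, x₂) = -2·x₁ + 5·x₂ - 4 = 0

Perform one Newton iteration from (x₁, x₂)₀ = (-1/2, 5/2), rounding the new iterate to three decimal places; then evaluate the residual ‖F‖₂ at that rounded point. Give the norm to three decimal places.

3.717

At (-1/2, 5/2): F = (-4.32386, 9.500).
Jacobian J = [[-2·x₁ + x₂^2 - x₂, 2·x₁·x₂ - x₁ + sin(x₂)], [-2, 5]].
At the point, J = [[4.750, -1.40153], [-2.000, 5.000]] (det J = 20.94694).
Solving J·Δ = −F gives Δ = (0.396, -1.741).
Then the next iterate is (x₁, x₂)₁ = (-0.104, 0.759).
Re-evaluating at (-0.104, 0.759): F = (-3.71732, 0.003), so ‖F‖₂ = 3.717.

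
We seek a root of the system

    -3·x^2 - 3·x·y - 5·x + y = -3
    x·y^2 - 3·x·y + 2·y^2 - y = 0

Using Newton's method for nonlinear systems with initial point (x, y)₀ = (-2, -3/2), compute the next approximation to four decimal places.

At (-2, -3/2): F = (-9.5000, -7.5000).
Jacobian J = [[-6·x - 3·y - 5, -3·x + 1], [y^2 - 3·y, 2·x·y - 3·x + 4·y - 1]].
At the point, J = [[11.5000, 7.0000], [6.7500, 5.0000]] (det J = 10.2500).
Solving J·Δ = −F gives Δ = (-0.4878, 2.1585).
Then the next iterate is (x, y)₁ = (-2.4878, 0.6585).

(-2.4878, 0.6585)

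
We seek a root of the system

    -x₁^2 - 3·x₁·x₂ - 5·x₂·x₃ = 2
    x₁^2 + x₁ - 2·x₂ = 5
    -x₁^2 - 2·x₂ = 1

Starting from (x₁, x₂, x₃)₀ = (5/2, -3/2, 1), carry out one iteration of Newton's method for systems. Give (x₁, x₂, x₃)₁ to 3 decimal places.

(1.500, -1.125, 0.158)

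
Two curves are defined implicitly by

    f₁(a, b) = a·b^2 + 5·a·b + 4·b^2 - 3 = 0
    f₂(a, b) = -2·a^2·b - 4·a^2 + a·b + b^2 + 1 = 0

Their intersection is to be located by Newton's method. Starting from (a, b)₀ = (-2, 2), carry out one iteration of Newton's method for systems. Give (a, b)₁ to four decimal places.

At (-2, 2): F = (-15.0000, -31.0000).
Jacobian J = [[b^2 + 5·b, 2·a·b + 5·a + 8·b], [-4·a·b - 8·a + b, -2·a^2 + a + 2·b]].
At the point, J = [[14.0000, -2.0000], [34.0000, -6.0000]] (det J = -16.0000).
Solving J·Δ = −F gives Δ = (1.7500, 4.7500).
Then the next iterate is (a, b)₁ = (-0.2500, 6.7500).

(-0.2500, 6.7500)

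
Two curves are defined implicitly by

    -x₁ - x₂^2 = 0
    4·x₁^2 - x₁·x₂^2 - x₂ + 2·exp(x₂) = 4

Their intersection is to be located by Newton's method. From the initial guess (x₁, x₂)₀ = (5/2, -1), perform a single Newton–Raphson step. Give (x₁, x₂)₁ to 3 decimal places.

At (5/2, -1): F = (-3.500, 20.23576).
Jacobian J = [[-1, -2·x₂], [8·x₁ - x₂^2, -2·x₁·x₂ + 2·exp(x₂) - 1]].
At the point, J = [[-1.000, 2.000], [19.000, 4.73576]] (det J = -42.73576).
Solving J·Δ = −F gives Δ = (-1.335, 1.083).
Then the next iterate is (x₁, x₂)₁ = (1.165, 0.083).

(1.165, 0.083)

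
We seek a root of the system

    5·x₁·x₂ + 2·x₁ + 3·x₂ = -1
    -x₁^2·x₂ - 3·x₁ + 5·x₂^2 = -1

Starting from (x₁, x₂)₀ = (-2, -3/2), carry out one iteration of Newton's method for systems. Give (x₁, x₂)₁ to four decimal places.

(-2.6566, 0.0873)

At (-2, -3/2): F = (7.5000, 24.2500).
Jacobian J = [[5·x₂ + 2, 5·x₁ + 3], [-2·x₁·x₂ - 3, -x₁^2 + 10·x₂]].
At the point, J = [[-5.5000, -7.0000], [-9.0000, -19.0000]] (det J = 41.5000).
Solving J·Δ = −F gives Δ = (-0.6566, 1.5873).
Then the next iterate is (x₁, x₂)₁ = (-2.6566, 0.0873).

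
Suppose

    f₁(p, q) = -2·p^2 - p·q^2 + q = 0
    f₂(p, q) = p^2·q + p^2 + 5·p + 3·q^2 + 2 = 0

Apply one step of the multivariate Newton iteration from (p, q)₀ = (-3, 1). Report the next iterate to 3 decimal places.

(-1.757, 1.047)

At (-3, 1): F = (-14.000, 8.000).
Jacobian J = [[-4·p - q^2, -2·p·q + 1], [2·p·q + 2·p + 5, p^2 + 6·q]].
At the point, J = [[11.000, 7.000], [-7.000, 15.000]] (det J = 214.000).
Solving J·Δ = −F gives Δ = (1.243, 0.047).
Then the next iterate is (p, q)₁ = (-1.757, 1.047).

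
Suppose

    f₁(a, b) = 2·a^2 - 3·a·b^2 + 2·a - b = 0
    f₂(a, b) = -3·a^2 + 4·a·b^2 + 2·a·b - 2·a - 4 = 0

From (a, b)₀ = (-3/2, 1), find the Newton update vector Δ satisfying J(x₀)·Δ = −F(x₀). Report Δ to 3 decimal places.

(-59.000, -52.250)

At (-3/2, 1): F = (5.000, -16.750).
Jacobian J = [[4·a - 3·b^2 + 2, -6·a·b - 1], [-6·a + 4·b^2 + 2·b - 2, 8·a·b + 2·a]].
At the point, J = [[-7.000, 8.000], [13.000, -15.000]] (det J = 1.000).
Solving J·Δ = −F gives Δ = (-59.000, -52.250).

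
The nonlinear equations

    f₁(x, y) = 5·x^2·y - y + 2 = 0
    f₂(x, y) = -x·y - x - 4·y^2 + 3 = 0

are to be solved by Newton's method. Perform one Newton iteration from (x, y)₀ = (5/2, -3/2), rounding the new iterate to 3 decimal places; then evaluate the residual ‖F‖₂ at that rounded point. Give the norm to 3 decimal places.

12.251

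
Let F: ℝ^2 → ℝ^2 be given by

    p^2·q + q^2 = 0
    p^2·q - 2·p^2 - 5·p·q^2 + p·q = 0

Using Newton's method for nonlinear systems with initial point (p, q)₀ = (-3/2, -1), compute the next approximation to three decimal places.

(-1.103, -0.759)

At (-3/2, -1): F = (-1.250, 2.250).
Jacobian J = [[2·p·q, p^2 + 2·q], [2·p·q - 4·p - 5·q^2 + q, p^2 - 10·p·q + p]].
At the point, J = [[3.000, 0.250], [3.000, -14.250]] (det J = -43.500).
Solving J·Δ = −F gives Δ = (0.397, 0.241).
Then the next iterate is (p, q)₁ = (-1.103, -0.759).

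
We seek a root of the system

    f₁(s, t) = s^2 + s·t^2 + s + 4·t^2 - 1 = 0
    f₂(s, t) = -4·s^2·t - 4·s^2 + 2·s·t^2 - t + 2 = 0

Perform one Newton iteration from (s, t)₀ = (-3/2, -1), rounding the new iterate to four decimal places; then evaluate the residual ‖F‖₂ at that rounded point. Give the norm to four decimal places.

At (-3/2, -1): F = (2.2500, 0.0000).
Jacobian J = [[2·s + t^2 + 1, 2·s·t + 8·t], [-8·s·t - 8·s + 2·t^2, -4·s^2 + 4·s·t - 1]].
At the point, J = [[-1.0000, -5.0000], [2.0000, -4.0000]] (det J = 14.0000).
Solving J·Δ = −F gives Δ = (0.6429, 0.3214).
Then the next iterate is (s, t)₁ = (-0.8571, -0.6786).
Re-evaluating at (-0.8571, -0.6786): F = (0.324819, 0.944786), so ‖F‖₂ = 0.9991.

0.9991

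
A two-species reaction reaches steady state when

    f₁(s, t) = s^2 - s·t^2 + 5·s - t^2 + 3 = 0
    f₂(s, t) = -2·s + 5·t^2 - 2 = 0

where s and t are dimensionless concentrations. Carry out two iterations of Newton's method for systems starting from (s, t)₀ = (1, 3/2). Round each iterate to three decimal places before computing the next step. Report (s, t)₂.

At (1, 3/2): F = (4.500, 7.250).
Jacobian J = [[2·s - t^2 + 5, -2·s·t - 2·t], [-2, 10·t]].
At the point, J = [[4.750, -6.000], [-2.000, 15.000]] (det J = 59.250).
Solving J·Δ = −F gives Δ = (-1.873, -0.733).
Then the next iterate is (s, t)₁ = (-0.873, 0.767).
Round to (-0.873, 0.767) and repeat: F = (-0.67758, 2.68745), J = [[2.66571, -0.19482], [-2.000, 7.670]].
Δ = (0.233, -0.290), so (s, t)₂ = (-0.640, 0.477).

(-0.640, 0.477)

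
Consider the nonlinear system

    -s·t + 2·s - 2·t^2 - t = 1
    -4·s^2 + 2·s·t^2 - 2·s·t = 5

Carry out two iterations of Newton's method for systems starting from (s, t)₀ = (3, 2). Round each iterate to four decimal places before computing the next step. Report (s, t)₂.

At (3, 2): F = (-11.0000, -29.0000).
Jacobian J = [[-t + 2, -s - 4·t - 1], [-8·s + 2·t^2 - 2·t, 4·s·t - 2·s]].
At the point, J = [[0.0000, -12.0000], [-20.0000, 18.0000]] (det J = -240.0000).
Solving J·Δ = −F gives Δ = (-2.2750, -0.9167).
Then the next iterate is (s, t)₁ = (0.7250, 1.0833).
Round to (0.7250, 1.0833) and repeat: F = (-3.765770, -6.971654), J = [[0.9167, -6.0582], [-5.619522, 1.691570]].
Δ = (-1.4959, -0.8479), so (s, t)₂ = (-0.7709, 0.2354).

(-0.7709, 0.2354)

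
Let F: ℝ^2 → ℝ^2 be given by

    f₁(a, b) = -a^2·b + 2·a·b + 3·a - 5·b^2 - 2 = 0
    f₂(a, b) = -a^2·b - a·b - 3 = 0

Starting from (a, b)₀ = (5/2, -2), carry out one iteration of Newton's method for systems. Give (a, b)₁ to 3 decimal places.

(1.951, -1.096)

At (5/2, -2): F = (-12.000, 14.500).
Jacobian J = [[-2·a·b + 2·b + 3, -a^2 + 2·a - 10·b], [-2·a·b - b, -a^2 - a]].
At the point, J = [[9.000, 18.750], [12.000, -8.750]] (det J = -303.750).
Solving J·Δ = −F gives Δ = (-0.549, 0.904).
Then the next iterate is (a, b)₁ = (1.951, -1.096).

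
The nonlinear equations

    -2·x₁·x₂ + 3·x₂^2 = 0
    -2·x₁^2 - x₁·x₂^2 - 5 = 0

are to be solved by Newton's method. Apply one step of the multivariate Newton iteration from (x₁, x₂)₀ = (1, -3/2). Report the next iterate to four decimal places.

(-0.2134, -0.9446)

At (1, -3/2): F = (9.7500, -9.2500).
Jacobian J = [[-2·x₂, -2·x₁ + 6·x₂], [-4·x₁ - x₂^2, -2·x₁·x₂]].
At the point, J = [[3.0000, -11.0000], [-6.2500, 3.0000]] (det J = -59.7500).
Solving J·Δ = −F gives Δ = (-1.2134, 0.5554).
Then the next iterate is (x₁, x₂)₁ = (-0.2134, -0.9446).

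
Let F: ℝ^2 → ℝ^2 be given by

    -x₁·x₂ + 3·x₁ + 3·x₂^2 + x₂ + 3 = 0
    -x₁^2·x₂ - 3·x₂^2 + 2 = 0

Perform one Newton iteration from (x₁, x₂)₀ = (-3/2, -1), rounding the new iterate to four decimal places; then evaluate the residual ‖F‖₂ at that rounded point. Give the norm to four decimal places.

At (-3/2, -1): F = (-1.0000, 1.2500).
Jacobian J = [[-x₂ + 3, -x₁ + 6·x₂ + 1], [-2·x₁·x₂, -x₁^2 - 6·x₂]].
At the point, J = [[4.0000, -3.5000], [-3.0000, 3.7500]] (det J = 4.5000).
Solving J·Δ = −F gives Δ = (-0.1389, -0.4444).
Then the next iterate is (x₁, x₂)₁ = (-1.6389, -1.4444).
Re-evaluating at (-1.6389, -1.4444): F = (0.530547, -0.379225), so ‖F‖₂ = 0.6521.

0.6521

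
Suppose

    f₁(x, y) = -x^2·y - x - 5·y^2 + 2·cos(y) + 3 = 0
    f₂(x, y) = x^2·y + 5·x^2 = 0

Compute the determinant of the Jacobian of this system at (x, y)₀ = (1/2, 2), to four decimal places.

153.7302

J = [[-2·x·y - 1, -x^2 - 10·y - 2·sin(y)], [2·x·y + 10·x, x^2]].
At the point, J = [[-3.0000, -22.068595], [7.0000, 0.2500]].
det J = 153.7302.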